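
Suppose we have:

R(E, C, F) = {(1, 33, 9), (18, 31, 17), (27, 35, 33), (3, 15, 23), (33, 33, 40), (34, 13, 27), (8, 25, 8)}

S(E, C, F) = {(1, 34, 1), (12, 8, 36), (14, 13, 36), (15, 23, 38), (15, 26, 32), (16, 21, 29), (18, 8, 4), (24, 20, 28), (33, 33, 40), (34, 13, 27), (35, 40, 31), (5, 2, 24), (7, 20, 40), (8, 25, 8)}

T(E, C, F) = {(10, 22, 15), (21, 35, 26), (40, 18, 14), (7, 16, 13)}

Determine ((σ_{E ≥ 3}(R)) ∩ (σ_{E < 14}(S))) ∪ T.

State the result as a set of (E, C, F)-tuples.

{(10, 22, 15), (21, 35, 26), (40, 18, 14), (7, 16, 13), (8, 25, 8)}

Apply σ_{E ≥ 3}; surviving tuples: {(18, 31, 17), (27, 35, 33), (3, 15, 23), (33, 33, 40), (34, 13, 27), (8, 25, 8)}
Apply σ_{E < 14}; surviving tuples: {(1, 34, 1), (12, 8, 36), (5, 2, 24), (7, 20, 40), (8, 25, 8)}
Intersection: {(18, 31, 17), (27, 35, 33), (3, 15, 23), (33, 33, 40), (34, 13, 27), (8, 25, 8)} with {(1, 34, 1), (12, 8, 36), (5, 2, 24), (7, 20, 40), (8, 25, 8)} → {(8, 25, 8)}
Union: {(8, 25, 8)} with {(10, 22, 15), (21, 35, 26), (40, 18, 14), (7, 16, 13)} → {(10, 22, 15), (21, 35, 26), (40, 18, 14), (7, 16, 13), (8, 25, 8)}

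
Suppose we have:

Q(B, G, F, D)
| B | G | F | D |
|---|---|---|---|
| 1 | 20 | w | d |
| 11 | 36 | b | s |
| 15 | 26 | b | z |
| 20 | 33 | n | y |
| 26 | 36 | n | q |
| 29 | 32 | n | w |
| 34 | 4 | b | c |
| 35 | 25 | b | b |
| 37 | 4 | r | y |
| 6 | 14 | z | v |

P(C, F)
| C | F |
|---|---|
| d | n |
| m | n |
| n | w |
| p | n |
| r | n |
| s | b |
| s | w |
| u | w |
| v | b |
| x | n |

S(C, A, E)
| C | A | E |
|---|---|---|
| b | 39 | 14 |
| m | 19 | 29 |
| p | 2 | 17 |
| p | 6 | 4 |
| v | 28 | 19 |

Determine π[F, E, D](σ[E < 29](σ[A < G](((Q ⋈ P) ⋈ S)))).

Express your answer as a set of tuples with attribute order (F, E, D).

Q ⋈ P (natural join on F): {(1, 20, w, d, n), (1, 20, w, d, s), (1, 20, w, d, u), (11, 36, b, s, s), (11, 36, b, s, v), (15, 26, b, z, s), (15, 26, b, z, v), (20, 33, n, y, d), (20, 33, n, y, m), (20, 33, n, y, p), (20, 33, n, y, r), (20, 33, n, y, x), (26, 36, n, q, d), (26, 36, n, q, m), (26, 36, n, q, p), (26, 36, n, q, r), (26, 36, n, q, x), (29, 32, n, w, d), (29, 32, n, w, m), (29, 32, n, w, p), (29, 32, n, w, r), (29, 32, n, w, x), (34, 4, b, c, s), (34, 4, b, c, v), (35, 25, b, b, s), (35, 25, b, b, v)}
(Q ⋈ P) ⋈ S (natural join on C): {(11, 36, b, s, v, 28, 19), (15, 26, b, z, v, 28, 19), (20, 33, n, y, m, 19, 29), (20, 33, n, y, p, 2, 17), (20, 33, n, y, p, 6, 4), (26, 36, n, q, m, 19, 29), (26, 36, n, q, p, 2, 17), (26, 36, n, q, p, 6, 4), (29, 32, n, w, m, 19, 29), (29, 32, n, w, p, 2, 17), (29, 32, n, w, p, 6, 4), (34, 4, b, c, v, 28, 19), (35, 25, b, b, v, 28, 19)}
Apply σ_{A < G}; surviving tuples: {(11, 36, b, s, v, 28, 19), (20, 33, n, y, m, 19, 29), (20, 33, n, y, p, 2, 17), (20, 33, n, y, p, 6, 4), (26, 36, n, q, m, 19, 29), (26, 36, n, q, p, 2, 17), (26, 36, n, q, p, 6, 4), (29, 32, n, w, m, 19, 29), (29, 32, n, w, p, 2, 17), (29, 32, n, w, p, 6, 4)}
Apply σ_{E < 29}; surviving tuples: {(11, 36, b, s, v, 28, 19), (20, 33, n, y, p, 2, 17), (20, 33, n, y, p, 6, 4), (26, 36, n, q, p, 2, 17), (26, 36, n, q, p, 6, 4), (29, 32, n, w, p, 2, 17), (29, 32, n, w, p, 6, 4)}
π[F, E, D]: project onto (F, E, D) → {(b, 19, s), (n, 17, q), (n, 17, w), (n, 17, y), (n, 4, q), (n, 4, w), (n, 4, y)}

{(b, 19, s), (n, 17, q), (n, 17, w), (n, 17, y), (n, 4, q), (n, 4, w), (n, 4, y)}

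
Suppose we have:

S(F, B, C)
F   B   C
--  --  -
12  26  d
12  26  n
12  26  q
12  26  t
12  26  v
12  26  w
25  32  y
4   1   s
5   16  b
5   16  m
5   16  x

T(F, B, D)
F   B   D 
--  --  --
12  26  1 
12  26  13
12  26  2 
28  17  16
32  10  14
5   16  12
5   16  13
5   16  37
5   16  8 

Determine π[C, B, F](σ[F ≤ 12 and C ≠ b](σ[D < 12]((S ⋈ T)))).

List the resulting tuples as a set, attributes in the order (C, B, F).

{(d, 26, 12), (m, 16, 5), (n, 26, 12), (q, 26, 12), (t, 26, 12), (v, 26, 12), (w, 26, 12), (x, 16, 5)}

Joining S and T on F, B yields {(12, 26, d, 1), (12, 26, d, 13), (12, 26, d, 2), (12, 26, n, 1), (12, 26, n, 13), (12, 26, n, 2), (12, 26, q, 1), (12, 26, q, 13), (12, 26, q, 2), (12, 26, t, 1), (12, 26, t, 13), (12, 26, t, 2), (12, 26, v, 1), (12, 26, v, 13), (12, 26, v, 2), (12, 26, w, 1), (12, 26, w, 13), (12, 26, w, 2), (5, 16, b, 12), (5, 16, b, 13), (5, 16, b, 37), (5, 16, b, 8), (5, 16, m, 12), (5, 16, m, 13), (5, 16, m, 37), (5, 16, m, 8), (5, 16, x, 12), (5, 16, x, 13), (5, 16, x, 37), (5, 16, x, 8)}.
Apply σ_{D < 12}; surviving tuples: {(12, 26, d, 1), (12, 26, d, 2), (12, 26, n, 1), (12, 26, n, 2), (12, 26, q, 1), (12, 26, q, 2), (12, 26, t, 1), (12, 26, t, 2), (12, 26, v, 1), (12, 26, v, 2), (12, 26, w, 1), (12, 26, w, 2), (5, 16, b, 8), (5, 16, m, 8), (5, 16, x, 8)}
Apply σ_{F ≤ 12 and C ≠ b}; surviving tuples: {(12, 26, d, 1), (12, 26, d, 2), (12, 26, n, 1), (12, 26, n, 2), (12, 26, q, 1), (12, 26, q, 2), (12, 26, t, 1), (12, 26, t, 2), (12, 26, v, 1), (12, 26, v, 2), (12, 26, w, 1), (12, 26, w, 2), (5, 16, m, 8), (5, 16, x, 8)}
π_{C, B, F} gives {(d, 26, 12), (m, 16, 5), (n, 26, 12), (q, 26, 12), (t, 26, 12), (v, 26, 12), (w, 26, 12), (x, 16, 5)} (6 duplicate(s) eliminated).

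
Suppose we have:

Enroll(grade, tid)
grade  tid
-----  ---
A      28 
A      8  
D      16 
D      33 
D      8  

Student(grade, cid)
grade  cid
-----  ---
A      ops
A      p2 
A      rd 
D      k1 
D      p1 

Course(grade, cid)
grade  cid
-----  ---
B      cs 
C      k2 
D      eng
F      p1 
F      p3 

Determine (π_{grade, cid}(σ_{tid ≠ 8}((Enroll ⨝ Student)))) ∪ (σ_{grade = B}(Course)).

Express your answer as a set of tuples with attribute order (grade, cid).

{(A, ops), (A, p2), (A, rd), (B, cs), (D, k1), (D, p1)}

Enroll ⋈ Student (natural join on grade): {(A, 28, ops), (A, 28, p2), (A, 28, rd), (A, 8, ops), (A, 8, p2), (A, 8, rd), (D, 16, k1), (D, 16, p1), (D, 33, k1), (D, 33, p1), (D, 8, k1), (D, 8, p1)}
Selection tid ≠ 8: {(A, 28, ops), (A, 28, p2), (A, 28, rd), (D, 16, k1), (D, 16, p1), (D, 33, k1), (D, 33, p1)}
π_{grade, cid} gives {(A, ops), (A, p2), (A, rd), (D, k1), (D, p1)} (2 duplicate(s) eliminated).
Selection grade = B: {(B, cs)}
Set union of the two operands is {(A, ops), (A, p2), (A, rd), (B, cs), (D, k1), (D, p1)}.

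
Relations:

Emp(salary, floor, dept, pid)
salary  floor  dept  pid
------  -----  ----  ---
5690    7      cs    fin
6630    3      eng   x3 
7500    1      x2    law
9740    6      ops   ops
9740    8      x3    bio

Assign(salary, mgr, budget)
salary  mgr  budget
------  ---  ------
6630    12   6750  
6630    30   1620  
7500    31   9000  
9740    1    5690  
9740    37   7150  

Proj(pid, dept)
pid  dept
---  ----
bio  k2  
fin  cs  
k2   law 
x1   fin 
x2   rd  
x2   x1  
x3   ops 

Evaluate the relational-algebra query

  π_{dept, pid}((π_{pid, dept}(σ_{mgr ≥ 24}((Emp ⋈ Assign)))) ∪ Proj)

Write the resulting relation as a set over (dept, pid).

Natural join on salary: {(6630, 3, eng, x3, 12, 6750), (6630, 3, eng, x3, 30, 1620), (7500, 1, x2, law, 31, 9000), (9740, 6, ops, ops, 1, 5690), (9740, 6, ops, ops, 37, 7150), (9740, 8, x3, bio, 1, 5690), (9740, 8, x3, bio, 37, 7150)}
Selection mgr ≥ 24: {(6630, 3, eng, x3, 30, 1620), (7500, 1, x2, law, 31, 9000), (9740, 6, ops, ops, 37, 7150), (9740, 8, x3, bio, 37, 7150)}
Keep only column(s) pid, dept: {(bio, x3), (law, x2), (ops, ops), (x3, eng)}
Taking the union: {(bio, k2), (bio, x3), (fin, cs), (k2, law), (law, x2), (ops, ops), (x1, fin), (x2, rd), (x2, x1), (x3, eng), (x3, ops)}
Keep only column(s) dept, pid: {(cs, fin), (eng, x3), (fin, x1), (k2, bio), (law, k2), (ops, ops), (ops, x3), (rd, x2), (x1, x2), (x2, law), (x3, bio)}

{(cs, fin), (eng, x3), (fin, x1), (k2, bio), (law, k2), (ops, ops), (ops, x3), (rd, x2), (x1, x2), (x2, law), (x3, bio)}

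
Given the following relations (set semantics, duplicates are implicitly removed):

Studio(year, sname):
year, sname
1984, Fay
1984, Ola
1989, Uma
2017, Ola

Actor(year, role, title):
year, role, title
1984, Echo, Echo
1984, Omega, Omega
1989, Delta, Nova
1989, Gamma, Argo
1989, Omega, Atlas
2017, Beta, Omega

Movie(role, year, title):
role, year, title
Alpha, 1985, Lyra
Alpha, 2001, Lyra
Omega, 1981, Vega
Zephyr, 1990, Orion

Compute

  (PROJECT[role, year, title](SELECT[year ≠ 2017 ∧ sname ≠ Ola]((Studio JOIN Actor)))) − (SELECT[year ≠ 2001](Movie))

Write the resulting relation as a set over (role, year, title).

{(Delta, 1989, Nova), (Echo, 1984, Echo), (Gamma, 1989, Argo), (Omega, 1984, Omega), (Omega, 1989, Atlas)}

Joining Studio and Actor on year yields {(1984, Fay, Echo, Echo), (1984, Fay, Omega, Omega), (1984, Ola, Echo, Echo), (1984, Ola, Omega, Omega), (1989, Uma, Delta, Nova), (1989, Uma, Gamma, Argo), (1989, Uma, Omega, Atlas), (2017, Ola, Beta, Omega)}.
Selection year ≠ 2017 ∧ sname ≠ Ola: {(1984, Fay, Echo, Echo), (1984, Fay, Omega, Omega), (1989, Uma, Delta, Nova), (1989, Uma, Gamma, Argo), (1989, Uma, Omega, Atlas)}
Projecting to role, year, title: {(Delta, 1989, Nova), (Echo, 1984, Echo), (Gamma, 1989, Argo), (Omega, 1984, Omega), (Omega, 1989, Atlas)}
Selection year ≠ 2001: {(Alpha, 1985, Lyra), (Omega, 1981, Vega), (Zephyr, 1990, Orion)}
Set difference of the two operands is {(Delta, 1989, Nova), (Echo, 1984, Echo), (Gamma, 1989, Argo), (Omega, 1984, Omega), (Omega, 1989, Atlas)}.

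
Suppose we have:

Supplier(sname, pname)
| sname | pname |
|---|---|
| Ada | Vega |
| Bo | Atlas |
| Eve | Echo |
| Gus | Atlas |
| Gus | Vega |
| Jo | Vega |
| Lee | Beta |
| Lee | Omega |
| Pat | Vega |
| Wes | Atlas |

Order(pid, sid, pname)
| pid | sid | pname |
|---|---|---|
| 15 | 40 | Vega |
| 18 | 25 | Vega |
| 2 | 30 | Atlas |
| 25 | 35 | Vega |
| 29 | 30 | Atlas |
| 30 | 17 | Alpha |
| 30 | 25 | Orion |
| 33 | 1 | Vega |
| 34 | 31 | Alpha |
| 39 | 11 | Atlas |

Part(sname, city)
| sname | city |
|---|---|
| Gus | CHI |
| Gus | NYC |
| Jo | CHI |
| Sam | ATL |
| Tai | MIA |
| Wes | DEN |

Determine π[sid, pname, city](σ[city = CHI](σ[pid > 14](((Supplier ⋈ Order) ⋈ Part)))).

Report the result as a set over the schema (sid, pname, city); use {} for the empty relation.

{(1, Vega, CHI), (11, Atlas, CHI), (25, Vega, CHI), (30, Atlas, CHI), (35, Vega, CHI), (40, Vega, CHI)}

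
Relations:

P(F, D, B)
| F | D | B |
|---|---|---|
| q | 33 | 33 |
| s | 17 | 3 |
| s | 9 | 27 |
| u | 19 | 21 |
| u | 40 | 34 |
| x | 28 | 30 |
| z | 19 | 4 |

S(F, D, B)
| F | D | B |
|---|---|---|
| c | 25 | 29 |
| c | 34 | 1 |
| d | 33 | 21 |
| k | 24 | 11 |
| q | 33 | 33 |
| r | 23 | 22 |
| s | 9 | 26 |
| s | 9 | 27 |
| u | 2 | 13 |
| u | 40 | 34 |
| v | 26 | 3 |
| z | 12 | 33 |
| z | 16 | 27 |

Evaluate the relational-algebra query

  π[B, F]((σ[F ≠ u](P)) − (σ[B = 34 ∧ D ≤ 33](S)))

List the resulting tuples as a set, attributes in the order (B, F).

{(27, s), (3, s), (30, x), (33, q), (4, z)}

Apply σ_{F ≠ u}; surviving tuples: {(q, 33, 33), (s, 17, 3), (s, 9, 27), (x, 28, 30), (z, 19, 4)}
Apply σ_{B = 34 ∧ D ≤ 33}; surviving tuples: {}
Taking the difference: {(q, 33, 33), (s, 17, 3), (s, 9, 27), (x, 28, 30), (z, 19, 4)}
Keep only column(s) B, F: {(27, s), (3, s), (30, x), (33, q), (4, z)}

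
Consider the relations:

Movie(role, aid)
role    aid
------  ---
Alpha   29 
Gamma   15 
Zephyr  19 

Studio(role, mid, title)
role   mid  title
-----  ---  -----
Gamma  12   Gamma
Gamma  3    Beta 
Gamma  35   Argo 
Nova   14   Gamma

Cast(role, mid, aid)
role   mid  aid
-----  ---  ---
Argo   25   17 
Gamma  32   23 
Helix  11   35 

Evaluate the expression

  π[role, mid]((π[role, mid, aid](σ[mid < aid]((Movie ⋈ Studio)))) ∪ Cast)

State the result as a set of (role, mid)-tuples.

{(Argo, 25), (Gamma, 12), (Gamma, 3), (Gamma, 32), (Helix, 11)}

Movie ⋈ Studio (natural join on role): {(Gamma, 15, 12, Gamma), (Gamma, 15, 3, Beta), (Gamma, 15, 35, Argo)}
Selection mid < aid: {(Gamma, 15, 12, Gamma), (Gamma, 15, 3, Beta)}
π[role, mid, aid]: project onto (role, mid, aid) → {(Gamma, 12, 15), (Gamma, 3, 15)}
Taking the union: {(Argo, 25, 17), (Gamma, 12, 15), (Gamma, 3, 15), (Gamma, 32, 23), (Helix, 11, 35)}
π[role, mid]: project onto (role, mid) → {(Argo, 25), (Gamma, 12), (Gamma, 3), (Gamma, 32), (Helix, 11)}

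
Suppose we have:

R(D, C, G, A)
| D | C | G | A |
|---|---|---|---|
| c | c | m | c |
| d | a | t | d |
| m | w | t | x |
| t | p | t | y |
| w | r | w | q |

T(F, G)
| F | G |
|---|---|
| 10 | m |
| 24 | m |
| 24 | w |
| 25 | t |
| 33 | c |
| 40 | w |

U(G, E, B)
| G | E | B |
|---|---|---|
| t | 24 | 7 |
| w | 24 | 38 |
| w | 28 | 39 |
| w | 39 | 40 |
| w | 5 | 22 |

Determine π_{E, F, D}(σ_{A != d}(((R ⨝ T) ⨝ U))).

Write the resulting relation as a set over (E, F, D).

{(24, 24, w), (24, 25, m), (24, 25, t), (24, 40, w), (28, 24, w), (28, 40, w), (39, 24, w), (39, 40, w), (5, 24, w), (5, 40, w)}

Natural join on G: {(c, c, m, c, 10), (c, c, m, c, 24), (d, a, t, d, 25), (m, w, t, x, 25), (t, p, t, y, 25), (w, r, w, q, 24), (w, r, w, q, 40)}
Natural join on G: {(d, a, t, d, 25, 24, 7), (m, w, t, x, 25, 24, 7), (t, p, t, y, 25, 24, 7), (w, r, w, q, 24, 24, 38), (w, r, w, q, 24, 28, 39), (w, r, w, q, 24, 39, 40), (w, r, w, q, 24, 5, 22), (w, r, w, q, 40, 24, 38), (w, r, w, q, 40, 28, 39), (w, r, w, q, 40, 39, 40), (w, r, w, q, 40, 5, 22)}
Apply σ_{A != d}; surviving tuples: {(m, w, t, x, 25, 24, 7), (t, p, t, y, 25, 24, 7), (w, r, w, q, 24, 24, 38), (w, r, w, q, 24, 28, 39), (w, r, w, q, 24, 39, 40), (w, r, w, q, 24, 5, 22), (w, r, w, q, 40, 24, 38), (w, r, w, q, 40, 28, 39), (w, r, w, q, 40, 39, 40), (w, r, w, q, 40, 5, 22)}
Keep only column(s) E, F, D: {(24, 24, w), (24, 25, m), (24, 25, t), (24, 40, w), (28, 24, w), (28, 40, w), (39, 24, w), (39, 40, w), (5, 24, w), (5, 40, w)}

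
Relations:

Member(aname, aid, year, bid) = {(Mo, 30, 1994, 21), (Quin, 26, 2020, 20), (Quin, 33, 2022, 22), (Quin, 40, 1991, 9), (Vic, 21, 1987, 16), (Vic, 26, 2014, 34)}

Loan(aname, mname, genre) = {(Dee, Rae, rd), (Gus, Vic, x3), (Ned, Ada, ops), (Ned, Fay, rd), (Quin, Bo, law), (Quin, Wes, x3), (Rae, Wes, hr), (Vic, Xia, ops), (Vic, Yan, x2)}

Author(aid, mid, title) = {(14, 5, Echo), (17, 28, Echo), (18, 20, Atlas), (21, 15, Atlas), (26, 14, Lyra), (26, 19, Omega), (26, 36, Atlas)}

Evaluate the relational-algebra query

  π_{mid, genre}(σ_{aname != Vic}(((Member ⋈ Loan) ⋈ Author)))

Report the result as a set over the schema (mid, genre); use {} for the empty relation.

Natural join on aname: {(Quin, 26, 2020, 20, Bo, law), (Quin, 26, 2020, 20, Wes, x3), (Quin, 33, 2022, 22, Bo, law), (Quin, 33, 2022, 22, Wes, x3), (Quin, 40, 1991, 9, Bo, law), (Quin, 40, 1991, 9, Wes, x3), (Vic, 21, 1987, 16, Xia, ops), (Vic, 21, 1987, 16, Yan, x2), (Vic, 26, 2014, 34, Xia, ops), (Vic, 26, 2014, 34, Yan, x2)}
Natural join on aid: {(Quin, 26, 2020, 20, Bo, law, 14, Lyra), (Quin, 26, 2020, 20, Bo, law, 19, Omega), (Quin, 26, 2020, 20, Bo, law, 36, Atlas), (Quin, 26, 2020, 20, Wes, x3, 14, Lyra), (Quin, 26, 2020, 20, Wes, x3, 19, Omega), (Quin, 26, 2020, 20, Wes, x3, 36, Atlas), (Vic, 21, 1987, 16, Xia, ops, 15, Atlas), (Vic, 21, 1987, 16, Yan, x2, 15, Atlas), (Vic, 26, 2014, 34, Xia, ops, 14, Lyra), (Vic, 26, 2014, 34, Xia, ops, 19, Omega), (Vic, 26, 2014, 34, Xia, ops, 36, Atlas), (Vic, 26, 2014, 34, Yan, x2, 14, Lyra), (Vic, 26, 2014, 34, Yan, x2, 19, Omega), (Vic, 26, 2014, 34, Yan, x2, 36, Atlas)}
Apply σ_{aname != Vic}; surviving tuples: {(Quin, 26, 2020, 20, Bo, law, 14, Lyra), (Quin, 26, 2020, 20, Bo, law, 19, Omega), (Quin, 26, 2020, 20, Bo, law, 36, Atlas), (Quin, 26, 2020, 20, Wes, x3, 14, Lyra), (Quin, 26, 2020, 20, Wes, x3, 19, Omega), (Quin, 26, 2020, 20, Wes, x3, 36, Atlas)}
π[mid, genre]: project onto (mid, genre) → {(14, law), (14, x3), (19, law), (19, x3), (36, law), (36, x3)}

{(14, law), (14, x3), (19, law), (19, x3), (36, law), (36, x3)}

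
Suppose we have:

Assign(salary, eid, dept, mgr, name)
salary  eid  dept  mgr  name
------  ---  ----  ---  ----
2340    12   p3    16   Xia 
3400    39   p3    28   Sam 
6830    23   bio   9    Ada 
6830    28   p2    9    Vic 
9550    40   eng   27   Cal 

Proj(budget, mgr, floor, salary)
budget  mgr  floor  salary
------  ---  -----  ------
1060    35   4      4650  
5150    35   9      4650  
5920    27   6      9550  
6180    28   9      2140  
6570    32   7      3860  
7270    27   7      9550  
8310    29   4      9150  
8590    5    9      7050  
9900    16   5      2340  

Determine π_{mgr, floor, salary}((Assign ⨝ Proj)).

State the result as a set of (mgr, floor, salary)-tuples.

Assign ⋈ Proj (natural join on salary, mgr): {(2340, 12, p3, 16, Xia, 9900, 5), (9550, 40, eng, 27, Cal, 5920, 6), (9550, 40, eng, 27, Cal, 7270, 7)}
π_{mgr, floor, salary} gives {(16, 5, 2340), (27, 6, 9550), (27, 7, 9550)}.

{(16, 5, 2340), (27, 6, 9550), (27, 7, 9550)}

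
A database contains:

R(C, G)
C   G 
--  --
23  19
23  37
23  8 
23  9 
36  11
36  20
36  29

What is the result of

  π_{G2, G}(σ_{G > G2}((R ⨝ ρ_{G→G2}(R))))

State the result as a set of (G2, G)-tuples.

ρ[G→G2]: schema becomes (C, G2); tuples unchanged.
R ⋈ ρ_{G→G2}(R) (natural join on C): {(23, 19, 19), (23, 19, 37), (23, 19, 8), (23, 19, 9), (23, 37, 19), (23, 37, 37), (23, 37, 8), (23, 37, 9), (23, 8, 19), (23, 8, 37), (23, 8, 8), (23, 8, 9), (23, 9, 19), (23, 9, 37), (23, 9, 8), (23, 9, 9), (36, 11, 11), (36, 11, 20), (36, 11, 29), (36, 20, 11), (36, 20, 20), (36, 20, 29), (36, 29, 11), (36, 29, 20), (36, 29, 29)}
σ[G > G2]: keep tuples satisfying G > G2 → {(23, 19, 8), (23, 19, 9), (23, 37, 19), (23, 37, 8), (23, 37, 9), (23, 9, 8), (36, 20, 11), (36, 29, 11), (36, 29, 20)}
π[G2, G]: project onto (G2, G) → {(11, 20), (11, 29), (19, 37), (20, 29), (8, 19), (8, 37), (8, 9), (9, 19), (9, 37)}

{(11, 20), (11, 29), (19, 37), (20, 29), (8, 19), (8, 37), (8, 9), (9, 19), (9, 37)}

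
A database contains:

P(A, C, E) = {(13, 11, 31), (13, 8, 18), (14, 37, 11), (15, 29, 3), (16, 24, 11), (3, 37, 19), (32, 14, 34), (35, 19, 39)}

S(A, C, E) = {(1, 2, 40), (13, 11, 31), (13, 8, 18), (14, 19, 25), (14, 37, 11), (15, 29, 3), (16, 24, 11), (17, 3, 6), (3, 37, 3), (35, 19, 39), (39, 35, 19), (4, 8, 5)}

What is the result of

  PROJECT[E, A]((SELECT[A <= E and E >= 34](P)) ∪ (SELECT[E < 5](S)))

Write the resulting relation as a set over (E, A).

Selection A <= E and E >= 34: {(32, 14, 34), (35, 19, 39)}
Selection E < 5: {(15, 29, 3), (3, 37, 3)}
Taking the union: {(15, 29, 3), (3, 37, 3), (32, 14, 34), (35, 19, 39)}
π[E, A]: project onto (E, A) → {(3, 15), (3, 3), (34, 32), (39, 35)}

{(3, 15), (3, 3), (34, 32), (39, 35)}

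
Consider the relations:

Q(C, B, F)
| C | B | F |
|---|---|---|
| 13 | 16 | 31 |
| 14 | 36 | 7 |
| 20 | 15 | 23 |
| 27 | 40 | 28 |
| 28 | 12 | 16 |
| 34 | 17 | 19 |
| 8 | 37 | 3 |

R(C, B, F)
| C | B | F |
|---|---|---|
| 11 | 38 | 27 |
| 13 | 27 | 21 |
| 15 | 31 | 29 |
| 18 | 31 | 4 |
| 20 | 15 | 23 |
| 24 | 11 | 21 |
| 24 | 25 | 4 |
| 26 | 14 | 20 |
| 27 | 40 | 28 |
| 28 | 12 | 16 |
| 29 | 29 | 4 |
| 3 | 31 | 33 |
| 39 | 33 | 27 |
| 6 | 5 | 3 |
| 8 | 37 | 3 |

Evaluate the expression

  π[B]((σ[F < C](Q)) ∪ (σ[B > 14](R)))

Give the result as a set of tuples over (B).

Apply σ_{F < C}; surviving tuples: {(14, 36, 7), (28, 12, 16), (34, 17, 19), (8, 37, 3)}
Apply σ_{B > 14}; surviving tuples: {(11, 38, 27), (13, 27, 21), (15, 31, 29), (18, 31, 4), (20, 15, 23), (24, 25, 4), (27, 40, 28), (29, 29, 4), (3, 31, 33), (39, 33, 27), (8, 37, 3)}
Union: {(14, 36, 7), (28, 12, 16), (34, 17, 19), (8, 37, 3)} with {(11, 38, 27), (13, 27, 21), (15, 31, 29), (18, 31, 4), (20, 15, 23), (24, 25, 4), (27, 40, 28), (29, 29, 4), (3, 31, 33), (39, 33, 27), (8, 37, 3)} → {(11, 38, 27), (13, 27, 21), (14, 36, 7), (15, 31, 29), (18, 31, 4), (20, 15, 23), (24, 25, 4), (27, 40, 28), (28, 12, 16), (29, 29, 4), (3, 31, 33), (34, 17, 19), (39, 33, 27), (8, 37, 3)}
Projecting to B (2 duplicate(s) eliminated): {12, 15, 17, 25, 27, 29, 31, 33, 36, 37, 38, 40}

{12, 15, 17, 25, 27, 29, 31, 33, 36, 37, 38, 40}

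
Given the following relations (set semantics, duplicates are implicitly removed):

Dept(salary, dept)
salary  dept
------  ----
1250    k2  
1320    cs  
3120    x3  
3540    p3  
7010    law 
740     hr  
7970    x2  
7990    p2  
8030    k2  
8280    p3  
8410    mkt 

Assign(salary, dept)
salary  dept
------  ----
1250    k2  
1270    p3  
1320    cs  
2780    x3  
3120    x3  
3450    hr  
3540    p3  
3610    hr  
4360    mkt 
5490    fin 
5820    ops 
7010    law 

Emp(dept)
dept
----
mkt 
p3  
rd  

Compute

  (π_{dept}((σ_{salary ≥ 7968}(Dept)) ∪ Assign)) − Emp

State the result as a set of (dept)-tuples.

Filtering on salary ≥ 7968 leaves {(7970, x2), (7990, p2), (8030, k2), (8280, p3), (8410, mkt)}.
Set union of the two operands is {(1250, k2), (1270, p3), (1320, cs), (2780, x3), (3120, x3), (3450, hr), (3540, p3), (3610, hr), (4360, mkt), (5490, fin), (5820, ops), (7010, law), (7970, x2), (7990, p2), (8030, k2), (8280, p3), (8410, mkt)}.
Projecting to dept (6 duplicate(s) eliminated): {cs, fin, hr, k2, law, mkt, ops, p2, p3, x2, x3}
Set difference of the two operands is {cs, fin, hr, k2, law, ops, p2, x2, x3}.

{cs, fin, hr, k2, law, ops, p2, x2, x3}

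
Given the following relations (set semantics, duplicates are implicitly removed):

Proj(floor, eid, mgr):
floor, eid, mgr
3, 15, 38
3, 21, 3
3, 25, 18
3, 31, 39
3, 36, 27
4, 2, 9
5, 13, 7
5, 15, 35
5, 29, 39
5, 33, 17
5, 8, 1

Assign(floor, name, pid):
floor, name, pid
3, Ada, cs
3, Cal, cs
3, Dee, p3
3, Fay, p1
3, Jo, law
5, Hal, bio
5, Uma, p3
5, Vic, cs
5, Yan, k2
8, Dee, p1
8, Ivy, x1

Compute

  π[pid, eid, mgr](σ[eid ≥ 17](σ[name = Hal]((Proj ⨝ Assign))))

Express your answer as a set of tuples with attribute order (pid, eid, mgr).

{(bio, 29, 39), (bio, 33, 17)}

Natural join on floor: {(3, 15, 38, Ada, cs), (3, 15, 38, Cal, cs), (3, 15, 38, Dee, p3), (3, 15, 38, Fay, p1), (3, 15, 38, Jo, law), (3, 21, 3, Ada, cs), (3, 21, 3, Cal, cs), (3, 21, 3, Dee, p3), (3, 21, 3, Fay, p1), (3, 21, 3, Jo, law), (3, 25, 18, Ada, cs), (3, 25, 18, Cal, cs), (3, 25, 18, Dee, p3), (3, 25, 18, Fay, p1), (3, 25, 18, Jo, law), (3, 31, 39, Ada, cs), (3, 31, 39, Cal, cs), (3, 31, 39, Dee, p3), (3, 31, 39, Fay, p1), (3, 31, 39, Jo, law), (3, 36, 27, Ada, cs), (3, 36, 27, Cal, cs), (3, 36, 27, Dee, p3), (3, 36, 27, Fay, p1), (3, 36, 27, Jo, law), (5, 13, 7, Hal, bio), (5, 13, 7, Uma, p3), (5, 13, 7, Vic, cs), (5, 13, 7, Yan, k2), (5, 15, 35, Hal, bio), (5, 15, 35, Uma, p3), (5, 15, 35, Vic, cs), (5, 15, 35, Yan, k2), (5, 29, 39, Hal, bio), (5, 29, 39, Uma, p3), (5, 29, 39, Vic, cs), (5, 29, 39, Yan, k2), (5, 33, 17, Hal, bio), (5, 33, 17, Uma, p3), (5, 33, 17, Vic, cs), (5, 33, 17, Yan, k2), (5, 8, 1, Hal, bio), (5, 8, 1, Uma, p3), (5, 8, 1, Vic, cs), (5, 8, 1, Yan, k2)}
Filtering on name = Hal leaves {(5, 13, 7, Hal, bio), (5, 15, 35, Hal, bio), (5, 29, 39, Hal, bio), (5, 33, 17, Hal, bio), (5, 8, 1, Hal, bio)}.
Filtering on eid ≥ 17 leaves {(5, 29, 39, Hal, bio), (5, 33, 17, Hal, bio)}.
Keep only column(s) pid, eid, mgr: {(bio, 29, 39), (bio, 33, 17)}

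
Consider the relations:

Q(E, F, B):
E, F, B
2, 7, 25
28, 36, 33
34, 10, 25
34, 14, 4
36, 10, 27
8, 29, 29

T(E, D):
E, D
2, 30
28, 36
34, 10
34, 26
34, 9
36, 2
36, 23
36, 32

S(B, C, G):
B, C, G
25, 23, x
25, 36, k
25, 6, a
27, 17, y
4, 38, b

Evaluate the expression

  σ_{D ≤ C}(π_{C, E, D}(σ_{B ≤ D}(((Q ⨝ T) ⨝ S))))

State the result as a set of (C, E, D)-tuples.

Q ⋈ T (natural join on E): {(2, 7, 25, 30), (28, 36, 33, 36), (34, 10, 25, 10), (34, 10, 25, 26), (34, 10, 25, 9), (34, 14, 4, 10), (34, 14, 4, 26), (34, 14, 4, 9), (36, 10, 27, 2), (36, 10, 27, 23), (36, 10, 27, 32)}
(Q ⨝ T) ⋈ S (natural join on B): {(2, 7, 25, 30, 23, x), (2, 7, 25, 30, 36, k), (2, 7, 25, 30, 6, a), (34, 10, 25, 10, 23, x), (34, 10, 25, 10, 36, k), (34, 10, 25, 10, 6, a), (34, 10, 25, 26, 23, x), (34, 10, 25, 26, 36, k), (34, 10, 25, 26, 6, a), (34, 10, 25, 9, 23, x), (34, 10, 25, 9, 36, k), (34, 10, 25, 9, 6, a), (34, 14, 4, 10, 38, b), (34, 14, 4, 26, 38, b), (34, 14, 4, 9, 38, b), (36, 10, 27, 2, 17, y), (36, 10, 27, 23, 17, y), (36, 10, 27, 32, 17, y)}
Apply σ_{B ≤ D}; surviving tuples: {(2, 7, 25, 30, 23, x), (2, 7, 25, 30, 36, k), (2, 7, 25, 30, 6, a), (34, 10, 25, 26, 23, x), (34, 10, 25, 26, 36, k), (34, 10, 25, 26, 6, a), (34, 14, 4, 10, 38, b), (34, 14, 4, 26, 38, b), (34, 14, 4, 9, 38, b), (36, 10, 27, 32, 17, y)}
π_{C, E, D} gives {(17, 36, 32), (23, 2, 30), (23, 34, 26), (36, 2, 30), (36, 34, 26), (38, 34, 10), (38, 34, 26), (38, 34, 9), (6, 2, 30), (6, 34, 26)}.
Apply σ_{D ≤ C}; surviving tuples: {(36, 2, 30), (36, 34, 26), (38, 34, 10), (38, 34, 26), (38, 34, 9)}

{(36, 2, 30), (36, 34, 26), (38, 34, 10), (38, 34, 26), (38, 34, 9)}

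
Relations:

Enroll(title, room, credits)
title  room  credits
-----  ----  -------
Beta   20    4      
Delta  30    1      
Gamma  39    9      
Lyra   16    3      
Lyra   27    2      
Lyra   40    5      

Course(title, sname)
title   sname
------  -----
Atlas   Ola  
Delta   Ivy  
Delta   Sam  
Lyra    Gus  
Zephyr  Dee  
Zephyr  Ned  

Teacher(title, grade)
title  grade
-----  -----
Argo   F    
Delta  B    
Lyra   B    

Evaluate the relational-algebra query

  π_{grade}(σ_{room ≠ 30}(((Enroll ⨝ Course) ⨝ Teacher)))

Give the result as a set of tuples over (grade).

Enroll ⋈ Course (natural join on title): {(Delta, 30, 1, Ivy), (Delta, 30, 1, Sam), (Lyra, 16, 3, Gus), (Lyra, 27, 2, Gus), (Lyra, 40, 5, Gus)}
(Enroll ⨝ Course) ⋈ Teacher (natural join on title): {(Delta, 30, 1, Ivy, B), (Delta, 30, 1, Sam, B), (Lyra, 16, 3, Gus, B), (Lyra, 27, 2, Gus, B), (Lyra, 40, 5, Gus, B)}
Filtering on room ≠ 30 leaves {(Lyra, 16, 3, Gus, B), (Lyra, 27, 2, Gus, B), (Lyra, 40, 5, Gus, B)}.
Keep only column(s) grade (2 duplicate(s) eliminated): {B}

{B}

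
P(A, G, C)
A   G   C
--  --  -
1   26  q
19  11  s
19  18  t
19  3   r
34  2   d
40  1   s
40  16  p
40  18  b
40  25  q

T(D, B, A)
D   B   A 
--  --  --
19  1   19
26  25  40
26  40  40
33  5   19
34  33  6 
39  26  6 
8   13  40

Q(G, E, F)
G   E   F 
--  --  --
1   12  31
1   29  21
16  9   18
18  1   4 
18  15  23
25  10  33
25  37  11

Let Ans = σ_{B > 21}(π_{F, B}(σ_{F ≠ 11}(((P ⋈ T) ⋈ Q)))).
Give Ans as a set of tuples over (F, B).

Natural join on A: {(19, 11, s, 19, 1), (19, 11, s, 33, 5), (19, 18, t, 19, 1), (19, 18, t, 33, 5), (19, 3, r, 19, 1), (19, 3, r, 33, 5), (40, 1, s, 26, 25), (40, 1, s, 26, 40), (40, 1, s, 8, 13), (40, 16, p, 26, 25), (40, 16, p, 26, 40), (40, 16, p, 8, 13), (40, 18, b, 26, 25), (40, 18, b, 26, 40), (40, 18, b, 8, 13), (40, 25, q, 26, 25), (40, 25, q, 26, 40), (40, 25, q, 8, 13)}
Natural join on G: {(19, 18, t, 19, 1, 1, 4), (19, 18, t, 19, 1, 15, 23), (19, 18, t, 33, 5, 1, 4), (19, 18, t, 33, 5, 15, 23), (40, 1, s, 26, 25, 12, 31), (40, 1, s, 26, 25, 29, 21), (40, 1, s, 26, 40, 12, 31), (40, 1, s, 26, 40, 29, 21), (40, 1, s, 8, 13, 12, 31), (40, 1, s, 8, 13, 29, 21), (40, 16, p, 26, 25, 9, 18), (40, 16, p, 26, 40, 9, 18), (40, 16, p, 8, 13, 9, 18), (40, 18, b, 26, 25, 1, 4), (40, 18, b, 26, 25, 15, 23), (40, 18, b, 26, 40, 1, 4), (40, 18, b, 26, 40, 15, 23), (40, 18, b, 8, 13, 1, 4), (40, 18, b, 8, 13, 15, 23), (40, 25, q, 26, 25, 10, 33), (40, 25, q, 26, 25, 37, 11), (40, 25, q, 26, 40, 10, 33), (40, 25, q, 26, 40, 37, 11), (40, 25, q, 8, 13, 10, 33), (40, 25, q, 8, 13, 37, 11)}
Filtering on F ≠ 11 leaves {(19, 18, t, 19, 1, 1, 4), (19, 18, t, 19, 1, 15, 23), (19, 18, t, 33, 5, 1, 4), (19, 18, t, 33, 5, 15, 23), (40, 1, s, 26, 25, 12, 31), (40, 1, s, 26, 25, 29, 21), (40, 1, s, 26, 40, 12, 31), (40, 1, s, 26, 40, 29, 21), (40, 1, s, 8, 13, 12, 31), (40, 1, s, 8, 13, 29, 21), (40, 16, p, 26, 25, 9, 18), (40, 16, p, 26, 40, 9, 18), (40, 16, p, 8, 13, 9, 18), (40, 18, b, 26, 25, 1, 4), (40, 18, b, 26, 25, 15, 23), (40, 18, b, 26, 40, 1, 4), (40, 18, b, 26, 40, 15, 23), (40, 18, b, 8, 13, 1, 4), (40, 18, b, 8, 13, 15, 23), (40, 25, q, 26, 25, 10, 33), (40, 25, q, 26, 40, 10, 33), (40, 25, q, 8, 13, 10, 33)}.
π_{F, B} gives {(18, 13), (18, 25), (18, 40), (21, 13), (21, 25), (21, 40), (23, 1), (23, 13), (23, 25), (23, 40), (23, 5), (31, 13), (31, 25), (31, 40), (33, 13), (33, 25), (33, 40), (4, 1), (4, 13), (4, 25), (4, 40), (4, 5)}.
Filtering on B > 21 leaves {(18, 25), (18, 40), (21, 25), (21, 40), (23, 25), (23, 40), (31, 25), (31, 40), (33, 25), (33, 40), (4, 25), (4, 40)}.

{(18, 25), (18, 40), (21, 25), (21, 40), (23, 25), (23, 40), (31, 25), (31, 40), (33, 25), (33, 40), (4, 25), (4, 40)}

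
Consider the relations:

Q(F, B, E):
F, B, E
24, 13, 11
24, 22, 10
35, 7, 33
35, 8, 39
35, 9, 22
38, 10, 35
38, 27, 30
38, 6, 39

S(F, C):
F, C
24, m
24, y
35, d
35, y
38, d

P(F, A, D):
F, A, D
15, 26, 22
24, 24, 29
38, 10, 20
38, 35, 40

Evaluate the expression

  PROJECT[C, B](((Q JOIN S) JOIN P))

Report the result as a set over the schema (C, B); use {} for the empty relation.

{(d, 10), (d, 27), (d, 6), (m, 13), (m, 22), (y, 13), (y, 22)}

Joining Q and S on F yields {(24, 13, 11, m), (24, 13, 11, y), (24, 22, 10, m), (24, 22, 10, y), (35, 7, 33, d), (35, 7, 33, y), (35, 8, 39, d), (35, 8, 39, y), (35, 9, 22, d), (35, 9, 22, y), (38, 10, 35, d), (38, 27, 30, d), (38, 6, 39, d)}.
Joining (Q JOIN S) and P on F yields {(24, 13, 11, m, 24, 29), (24, 13, 11, y, 24, 29), (24, 22, 10, m, 24, 29), (24, 22, 10, y, 24, 29), (38, 10, 35, d, 10, 20), (38, 10, 35, d, 35, 40), (38, 27, 30, d, 10, 20), (38, 27, 30, d, 35, 40), (38, 6, 39, d, 10, 20), (38, 6, 39, d, 35, 40)}.
Projecting to C, B (3 duplicate(s) eliminated): {(d, 10), (d, 27), (d, 6), (m, 13), (m, 22), (y, 13), (y, 22)}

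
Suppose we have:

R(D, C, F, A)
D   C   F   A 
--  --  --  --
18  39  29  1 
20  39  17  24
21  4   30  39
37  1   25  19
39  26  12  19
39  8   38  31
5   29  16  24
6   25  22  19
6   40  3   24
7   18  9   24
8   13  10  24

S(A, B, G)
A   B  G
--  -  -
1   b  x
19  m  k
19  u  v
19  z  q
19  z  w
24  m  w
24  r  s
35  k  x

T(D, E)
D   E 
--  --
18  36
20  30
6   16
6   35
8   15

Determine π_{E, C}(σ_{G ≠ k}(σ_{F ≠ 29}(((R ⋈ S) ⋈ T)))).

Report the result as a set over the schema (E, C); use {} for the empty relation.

{(15, 13), (16, 25), (16, 40), (30, 39), (35, 25), (35, 40)}

Natural join on A: {(18, 39, 29, 1, b, x), (20, 39, 17, 24, m, w), (20, 39, 17, 24, r, s), (37, 1, 25, 19, m, k), (37, 1, 25, 19, u, v), (37, 1, 25, 19, z, q), (37, 1, 25, 19, z, w), (39, 26, 12, 19, m, k), (39, 26, 12, 19, u, v), (39, 26, 12, 19, z, q), (39, 26, 12, 19, z, w), (5, 29, 16, 24, m, w), (5, 29, 16, 24, r, s), (6, 25, 22, 19, m, k), (6, 25, 22, 19, u, v), (6, 25, 22, 19, z, q), (6, 25, 22, 19, z, w), (6, 40, 3, 24, m, w), (6, 40, 3, 24, r, s), (7, 18, 9, 24, m, w), (7, 18, 9, 24, r, s), (8, 13, 10, 24, m, w), (8, 13, 10, 24, r, s)}
Natural join on D: {(18, 39, 29, 1, b, x, 36), (20, 39, 17, 24, m, w, 30), (20, 39, 17, 24, r, s, 30), (6, 25, 22, 19, m, k, 16), (6, 25, 22, 19, m, k, 35), (6, 25, 22, 19, u, v, 16), (6, 25, 22, 19, u, v, 35), (6, 25, 22, 19, z, q, 16), (6, 25, 22, 19, z, q, 35), (6, 25, 22, 19, z, w, 16), (6, 25, 22, 19, z, w, 35), (6, 40, 3, 24, m, w, 16), (6, 40, 3, 24, m, w, 35), (6, 40, 3, 24, r, s, 16), (6, 40, 3, 24, r, s, 35), (8, 13, 10, 24, m, w, 15), (8, 13, 10, 24, r, s, 15)}
Selection F ≠ 29: {(20, 39, 17, 24, m, w, 30), (20, 39, 17, 24, r, s, 30), (6, 25, 22, 19, m, k, 16), (6, 25, 22, 19, m, k, 35), (6, 25, 22, 19, u, v, 16), (6, 25, 22, 19, u, v, 35), (6, 25, 22, 19, z, q, 16), (6, 25, 22, 19, z, q, 35), (6, 25, 22, 19, z, w, 16), (6, 25, 22, 19, z, w, 35), (6, 40, 3, 24, m, w, 16), (6, 40, 3, 24, m, w, 35), (6, 40, 3, 24, r, s, 16), (6, 40, 3, 24, r, s, 35), (8, 13, 10, 24, m, w, 15), (8, 13, 10, 24, r, s, 15)}
Selection G ≠ k: {(20, 39, 17, 24, m, w, 30), (20, 39, 17, 24, r, s, 30), (6, 25, 22, 19, u, v, 16), (6, 25, 22, 19, u, v, 35), (6, 25, 22, 19, z, q, 16), (6, 25, 22, 19, z, q, 35), (6, 25, 22, 19, z, w, 16), (6, 25, 22, 19, z, w, 35), (6, 40, 3, 24, m, w, 16), (6, 40, 3, 24, m, w, 35), (6, 40, 3, 24, r, s, 16), (6, 40, 3, 24, r, s, 35), (8, 13, 10, 24, m, w, 15), (8, 13, 10, 24, r, s, 15)}
π_{E, C} gives {(15, 13), (16, 25), (16, 40), (30, 39), (35, 25), (35, 40)} (8 duplicate(s) eliminated).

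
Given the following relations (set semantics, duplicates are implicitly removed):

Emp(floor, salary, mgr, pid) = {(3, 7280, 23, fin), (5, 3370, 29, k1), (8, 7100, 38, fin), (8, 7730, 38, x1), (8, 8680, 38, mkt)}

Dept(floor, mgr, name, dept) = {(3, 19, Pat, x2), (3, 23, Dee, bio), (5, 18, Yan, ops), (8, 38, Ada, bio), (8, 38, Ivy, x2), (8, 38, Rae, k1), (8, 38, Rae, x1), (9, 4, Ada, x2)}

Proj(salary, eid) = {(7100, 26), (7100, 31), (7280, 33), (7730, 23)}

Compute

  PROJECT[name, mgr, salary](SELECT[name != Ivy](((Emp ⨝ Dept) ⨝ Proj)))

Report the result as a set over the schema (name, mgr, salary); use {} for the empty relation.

{(Ada, 38, 7100), (Ada, 38, 7730), (Dee, 23, 7280), (Rae, 38, 7100), (Rae, 38, 7730)}

Joining Emp and Dept on floor, mgr yields {(3, 7280, 23, fin, Dee, bio), (8, 7100, 38, fin, Ada, bio), (8, 7100, 38, fin, Ivy, x2), (8, 7100, 38, fin, Rae, k1), (8, 7100, 38, fin, Rae, x1), (8, 7730, 38, x1, Ada, bio), (8, 7730, 38, x1, Ivy, x2), (8, 7730, 38, x1, Rae, k1), (8, 7730, 38, x1, Rae, x1), (8, 8680, 38, mkt, Ada, bio), (8, 8680, 38, mkt, Ivy, x2), (8, 8680, 38, mkt, Rae, k1), (8, 8680, 38, mkt, Rae, x1)}.
Joining (Emp ⨝ Dept) and Proj on salary yields {(3, 7280, 23, fin, Dee, bio, 33), (8, 7100, 38, fin, Ada, bio, 26), (8, 7100, 38, fin, Ada, bio, 31), (8, 7100, 38, fin, Ivy, x2, 26), (8, 7100, 38, fin, Ivy, x2, 31), (8, 7100, 38, fin, Rae, k1, 26), (8, 7100, 38, fin, Rae, k1, 31), (8, 7100, 38, fin, Rae, x1, 26), (8, 7100, 38, fin, Rae, x1, 31), (8, 7730, 38, x1, Ada, bio, 23), (8, 7730, 38, x1, Ivy, x2, 23), (8, 7730, 38, x1, Rae, k1, 23), (8, 7730, 38, x1, Rae, x1, 23)}.
Apply σ_{name != Ivy}; surviving tuples: {(3, 7280, 23, fin, Dee, bio, 33), (8, 7100, 38, fin, Ada, bio, 26), (8, 7100, 38, fin, Ada, bio, 31), (8, 7100, 38, fin, Rae, k1, 26), (8, 7100, 38, fin, Rae, k1, 31), (8, 7100, 38, fin, Rae, x1, 26), (8, 7100, 38, fin, Rae, x1, 31), (8, 7730, 38, x1, Ada, bio, 23), (8, 7730, 38, x1, Rae, k1, 23), (8, 7730, 38, x1, Rae, x1, 23)}
Projecting to name, mgr, salary (5 duplicate(s) eliminated): {(Ada, 38, 7100), (Ada, 38, 7730), (Dee, 23, 7280), (Rae, 38, 7100), (Rae, 38, 7730)}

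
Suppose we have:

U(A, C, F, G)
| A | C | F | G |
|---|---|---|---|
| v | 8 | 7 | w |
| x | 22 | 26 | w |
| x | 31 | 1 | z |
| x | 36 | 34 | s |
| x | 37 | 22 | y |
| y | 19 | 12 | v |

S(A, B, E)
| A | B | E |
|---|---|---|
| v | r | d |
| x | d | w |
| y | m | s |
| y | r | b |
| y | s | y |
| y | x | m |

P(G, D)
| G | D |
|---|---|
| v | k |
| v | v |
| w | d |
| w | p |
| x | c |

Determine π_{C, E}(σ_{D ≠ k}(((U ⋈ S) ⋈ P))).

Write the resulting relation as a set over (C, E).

{(19, b), (19, m), (19, s), (19, y), (22, w), (8, d)}

Natural join on A: {(v, 8, 7, w, r, d), (x, 22, 26, w, d, w), (x, 31, 1, z, d, w), (x, 36, 34, s, d, w), (x, 37, 22, y, d, w), (y, 19, 12, v, m, s), (y, 19, 12, v, r, b), (y, 19, 12, v, s, y), (y, 19, 12, v, x, m)}
Natural join on G: {(v, 8, 7, w, r, d, d), (v, 8, 7, w, r, d, p), (x, 22, 26, w, d, w, d), (x, 22, 26, w, d, w, p), (y, 19, 12, v, m, s, k), (y, 19, 12, v, m, s, v), (y, 19, 12, v, r, b, k), (y, 19, 12, v, r, b, v), (y, 19, 12, v, s, y, k), (y, 19, 12, v, s, y, v), (y, 19, 12, v, x, m, k), (y, 19, 12, v, x, m, v)}
Filtering on D ≠ k leaves {(v, 8, 7, w, r, d, d), (v, 8, 7, w, r, d, p), (x, 22, 26, w, d, w, d), (x, 22, 26, w, d, w, p), (y, 19, 12, v, m, s, v), (y, 19, 12, v, r, b, v), (y, 19, 12, v, s, y, v), (y, 19, 12, v, x, m, v)}.
π[C, E]: project onto (C, E) (2 duplicate(s) eliminated) → {(19, b), (19, m), (19, s), (19, y), (22, w), (8, d)}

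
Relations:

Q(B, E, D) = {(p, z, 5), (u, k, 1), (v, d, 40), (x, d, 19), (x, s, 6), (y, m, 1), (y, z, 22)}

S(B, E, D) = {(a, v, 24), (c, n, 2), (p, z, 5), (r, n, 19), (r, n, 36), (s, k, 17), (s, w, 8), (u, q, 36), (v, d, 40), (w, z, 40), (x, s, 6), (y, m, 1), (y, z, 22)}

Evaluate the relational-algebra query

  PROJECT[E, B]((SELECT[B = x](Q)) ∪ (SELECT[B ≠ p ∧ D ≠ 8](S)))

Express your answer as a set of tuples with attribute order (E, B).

{(d, v), (d, x), (k, s), (m, y), (n, c), (n, r), (q, u), (s, x), (v, a), (z, w), (z, y)}

Apply σ_{B = x}; surviving tuples: {(x, d, 19), (x, s, 6)}
Apply σ_{B ≠ p ∧ D ≠ 8}; surviving tuples: {(a, v, 24), (c, n, 2), (r, n, 19), (r, n, 36), (s, k, 17), (u, q, 36), (v, d, 40), (w, z, 40), (x, s, 6), (y, m, 1), (y, z, 22)}
Set union of the two operands is {(a, v, 24), (c, n, 2), (r, n, 19), (r, n, 36), (s, k, 17), (u, q, 36), (v, d, 40), (w, z, 40), (x, d, 19), (x, s, 6), (y, m, 1), (y, z, 22)}.
π[E, B]: project onto (E, B) (1 duplicate(s) eliminated) → {(d, v), (d, x), (k, s), (m, y), (n, c), (n, r), (q, u), (s, x), (v, a), (z, w), (z, y)}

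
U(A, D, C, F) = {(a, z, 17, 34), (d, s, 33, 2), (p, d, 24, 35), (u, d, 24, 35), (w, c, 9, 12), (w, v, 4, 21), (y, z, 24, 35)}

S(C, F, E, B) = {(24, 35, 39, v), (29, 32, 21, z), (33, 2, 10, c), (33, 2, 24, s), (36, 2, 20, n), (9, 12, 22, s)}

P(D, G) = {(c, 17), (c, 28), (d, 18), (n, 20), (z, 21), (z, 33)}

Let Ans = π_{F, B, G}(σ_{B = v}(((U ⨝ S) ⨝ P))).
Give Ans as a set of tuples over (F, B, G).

Joining U and S on C, F yields {(d, s, 33, 2, 10, c), (d, s, 33, 2, 24, s), (p, d, 24, 35, 39, v), (u, d, 24, 35, 39, v), (w, c, 9, 12, 22, s), (y, z, 24, 35, 39, v)}.
Joining (U ⨝ S) and P on D yields {(p, d, 24, 35, 39, v, 18), (u, d, 24, 35, 39, v, 18), (w, c, 9, 12, 22, s, 17), (w, c, 9, 12, 22, s, 28), (y, z, 24, 35, 39, v, 21), (y, z, 24, 35, 39, v, 33)}.
σ[B = v]: keep tuples satisfying B = v → {(p, d, 24, 35, 39, v, 18), (u, d, 24, 35, 39, v, 18), (y, z, 24, 35, 39, v, 21), (y, z, 24, 35, 39, v, 33)}
Projecting to F, B, G (1 duplicate(s) eliminated): {(35, v, 18), (35, v, 21), (35, v, 33)}

{(35, v, 18), (35, v, 21), (35, v, 33)}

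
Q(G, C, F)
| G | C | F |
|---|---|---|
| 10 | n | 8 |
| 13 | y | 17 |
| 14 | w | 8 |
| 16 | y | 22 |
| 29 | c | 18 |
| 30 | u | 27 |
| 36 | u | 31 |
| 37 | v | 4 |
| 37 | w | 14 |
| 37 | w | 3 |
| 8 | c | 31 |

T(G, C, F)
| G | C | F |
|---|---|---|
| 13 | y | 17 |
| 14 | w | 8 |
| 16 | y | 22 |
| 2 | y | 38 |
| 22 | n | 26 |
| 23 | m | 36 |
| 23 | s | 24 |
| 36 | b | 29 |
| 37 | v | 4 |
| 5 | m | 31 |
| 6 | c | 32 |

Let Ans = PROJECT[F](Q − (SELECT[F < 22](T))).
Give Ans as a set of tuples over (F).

σ[F < 22]: keep tuples satisfying F < 22 → {(13, y, 17), (14, w, 8), (37, v, 4)}
Difference: {(10, n, 8), (13, y, 17), (14, w, 8), (16, y, 22), (29, c, 18), (30, u, 27), (36, u, 31), (37, v, 4), (37, w, 14), (37, w, 3), (8, c, 31)} with {(13, y, 17), (14, w, 8), (37, v, 4)} → {(10, n, 8), (16, y, 22), (29, c, 18), (30, u, 27), (36, u, 31), (37, w, 14), (37, w, 3), (8, c, 31)}
Keep only column(s) F (1 duplicate(s) eliminated): {14, 18, 22, 27, 3, 31, 8}

{14, 18, 22, 27, 3, 31, 8}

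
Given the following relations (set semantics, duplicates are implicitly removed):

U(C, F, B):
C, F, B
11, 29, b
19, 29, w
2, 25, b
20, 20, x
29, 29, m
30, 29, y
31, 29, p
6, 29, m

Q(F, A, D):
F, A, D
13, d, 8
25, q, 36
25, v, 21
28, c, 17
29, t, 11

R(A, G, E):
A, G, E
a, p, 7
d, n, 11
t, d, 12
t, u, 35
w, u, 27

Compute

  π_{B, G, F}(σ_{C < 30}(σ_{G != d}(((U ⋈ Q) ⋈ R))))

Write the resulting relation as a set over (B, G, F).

{(b, u, 29), (m, u, 29), (w, u, 29)}

Natural join on F: {(11, 29, b, t, 11), (19, 29, w, t, 11), (2, 25, b, q, 36), (2, 25, b, v, 21), (29, 29, m, t, 11), (30, 29, y, t, 11), (31, 29, p, t, 11), (6, 29, m, t, 11)}
Natural join on A: {(11, 29, b, t, 11, d, 12), (11, 29, b, t, 11, u, 35), (19, 29, w, t, 11, d, 12), (19, 29, w, t, 11, u, 35), (29, 29, m, t, 11, d, 12), (29, 29, m, t, 11, u, 35), (30, 29, y, t, 11, d, 12), (30, 29, y, t, 11, u, 35), (31, 29, p, t, 11, d, 12), (31, 29, p, t, 11, u, 35), (6, 29, m, t, 11, d, 12), (6, 29, m, t, 11, u, 35)}
Apply σ_{G != d}; surviving tuples: {(11, 29, b, t, 11, u, 35), (19, 29, w, t, 11, u, 35), (29, 29, m, t, 11, u, 35), (30, 29, y, t, 11, u, 35), (31, 29, p, t, 11, u, 35), (6, 29, m, t, 11, u, 35)}
Apply σ_{C < 30}; surviving tuples: {(11, 29, b, t, 11, u, 35), (19, 29, w, t, 11, u, 35), (29, 29, m, t, 11, u, 35), (6, 29, m, t, 11, u, 35)}
π_{B, G, F} gives {(b, u, 29), (m, u, 29), (w, u, 29)} (1 duplicate(s) eliminated).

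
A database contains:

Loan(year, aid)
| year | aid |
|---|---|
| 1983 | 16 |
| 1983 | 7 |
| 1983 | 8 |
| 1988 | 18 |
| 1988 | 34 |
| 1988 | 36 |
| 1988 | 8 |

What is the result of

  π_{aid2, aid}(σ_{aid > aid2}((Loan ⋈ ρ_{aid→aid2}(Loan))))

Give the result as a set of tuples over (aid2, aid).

ρ[aid→aid2]: schema becomes (year, aid2); tuples unchanged.
Joining Loan and ρ_{aid→aid2}(Loan) on year yields {(1983, 16, 16), (1983, 16, 7), (1983, 16, 8), (1983, 7, 16), (1983, 7, 7), (1983, 7, 8), (1983, 8, 16), (1983, 8, 7), (1983, 8, 8), (1988, 18, 18), (1988, 18, 34), (1988, 18, 36), (1988, 18, 8), (1988, 34, 18), (1988, 34, 34), (1988, 34, 36), (1988, 34, 8), (1988, 36, 18), (1988, 36, 34), (1988, 36, 36), (1988, 36, 8), (1988, 8, 18), (1988, 8, 34), (1988, 8, 36), (1988, 8, 8)}.
Selection aid > aid2: {(1983, 16, 7), (1983, 16, 8), (1983, 8, 7), (1988, 18, 8), (1988, 34, 18), (1988, 34, 8), (1988, 36, 18), (1988, 36, 34), (1988, 36, 8)}
π[aid2, aid]: project onto (aid2, aid) → {(18, 34), (18, 36), (34, 36), (7, 16), (7, 8), (8, 16), (8, 18), (8, 34), (8, 36)}

{(18, 34), (18, 36), (34, 36), (7, 16), (7, 8), (8, 16), (8, 18), (8, 34), (8, 36)}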